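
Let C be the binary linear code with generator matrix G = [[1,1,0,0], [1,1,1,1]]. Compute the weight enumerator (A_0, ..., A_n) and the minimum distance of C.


Weight distribution: A_0 = 1, A_2 = 2, A_4 = 1. Minimum distance d = 2.

Enumerate all 2^2 = 4 messages m ∈ F_2^2.
For each, compute codeword c = mG in F_2^4, then tally its weight.
  m = 00 → c = 0000, weight = 0.
  m = 10 → c = 1100, weight = 2.
  m = 01 → c = 1111, weight = 4.
  m = 11 → c = 0011, weight = 2.
Tally weights:
  weight 0: 1 codewords.
  weight 2: 2 codewords.
  weight 4: 1 codewords.
Minimum distance d = smallest w > 0 with A_w > 0 = 2.
Sanity: Σ A_w = 4 = 2^2 = 4 ✓.


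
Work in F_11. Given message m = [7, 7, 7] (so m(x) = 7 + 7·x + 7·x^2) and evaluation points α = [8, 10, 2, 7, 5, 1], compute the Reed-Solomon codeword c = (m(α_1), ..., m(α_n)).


c = [5, 7, 5, 3, 8, 10]

Message polynomial: m(x) = 7 + 7·x + 7·x^2 (mod 11).
For each evaluation point α_i, compute m(α_i) mod 11:
  α_1 = 8: Horner steps 7 → 8 → 5, so m(8) = 5.
  α_2 = 10: Horner steps 7 → 0 → 7, so m(10) = 7.
  α_3 = 2: Horner steps 7 → 10 → 5, so m(2) = 5.
  α_4 = 7: Horner steps 7 → 1 → 3, so m(7) = 3.
  α_5 = 5: Horner steps 7 → 9 → 8, so m(5) = 8.
  α_6 = 1: Horner steps 7 → 3 → 10, so m(1) = 10.
Codeword c = [5, 7, 5, 3, 8, 10] ∈ F_11^6.


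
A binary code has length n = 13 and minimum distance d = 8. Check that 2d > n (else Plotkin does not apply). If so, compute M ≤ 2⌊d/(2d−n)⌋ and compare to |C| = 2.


Plotkin bound M ≤ 4; given |C| = 2 ≤ bound (satisfied).

Check applicability: 2d = 16, n = 13.
2d − n = 3 > 0, so Plotkin applies.
Compute d/(2d−n) = 8/3 ≈ 2.6667.
⌊d/(2d−n)⌋ = 2.
Plotkin bound: M ≤ 2·2 = 4.
Given |C| = 2, check: satisfied.
This |C| is below the Plotkin bound.


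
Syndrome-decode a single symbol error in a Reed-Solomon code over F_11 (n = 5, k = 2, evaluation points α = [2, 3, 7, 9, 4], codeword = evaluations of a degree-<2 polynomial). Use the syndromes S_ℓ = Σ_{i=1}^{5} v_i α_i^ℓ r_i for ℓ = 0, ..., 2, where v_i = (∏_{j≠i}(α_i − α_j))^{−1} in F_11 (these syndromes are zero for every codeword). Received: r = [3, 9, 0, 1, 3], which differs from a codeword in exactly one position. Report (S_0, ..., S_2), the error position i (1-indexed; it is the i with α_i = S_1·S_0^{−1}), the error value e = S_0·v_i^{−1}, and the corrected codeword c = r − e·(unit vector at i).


S = (4, 5, 9), error at position 5, error magnitude e = 10, c = [3, 9, 0, 1, 4].

Step 1: column multipliers v_i = (∏_{j≠i}(α_i − α_j))^{−1} mod 11.
  i = 1 (α = 2): (2−3)(2−7)(2−9)(2−4) = (−1)·(−5)·(−7)·(−2) = 70 ≡ 4, so v_1 = 4^{−1} = 3 (mod 11).
  i = 2 (α = 3): (3−2)(3−7)(3−9)(3−4) = 1·(−4)·(−6)·(−1) = −24 ≡ 9, so v_2 = 9^{−1} = 5 (mod 11).
  i = 3 (α = 7): (7−2)(7−3)(7−9)(7−4) = 5·4·(−2)·3 = −120 ≡ 1, so v_3 = 1^{−1} = 1 (mod 11).
  i = 4 (α = 9): (9−2)(9−3)(9−7)(9−4) = 7·6·2·5 = 420 ≡ 2, so v_4 = 2^{−1} = 6 (mod 11).
  i = 5 (α = 4): (4−2)(4−3)(4−7)(4−9) = 2·1·(−3)·(−5) = 30 ≡ 8, so v_5 = 8^{−1} = 7 (mod 11).
  v = [3, 5, 1, 6, 7].
Step 2: syndromes of r = [3, 9, 0, 1, 3] (all sums mod 11).
  S_0 = Σ v_i r_i = 3·3 + 5·9 + 1·0 + 6·1 + 7·3 = 81 ≡ 4.
  S_1 = Σ v_i α_i r_i = 3·2·3 + 5·3·9 + 1·7·0 + 6·9·1 + 7·4·3 = 291 ≡ 5.
  α_i^2 mod 11 = [4, 9, 5, 4, 5].
  S_2 = Σ v_i α_i^2 r_i = 3·4·3 + 5·9·9 + 1·5·0 + 6·4·1 + 7·5·3 = 570 ≡ 9.
  S = (4, 5, 9) ≠ 0, so r is not a codeword (an error is present).
Step 3: locate the error. For a single error e at position i, S_ℓ = v_i·e·α_i^ℓ, so α_err = S_1/S_0.
  S_0^{−1} = 4^{−1} = 3 (mod 11), so α_err = 5·3 = 15 ≡ 4 = α_5. Error position i = 5.
  Consistency check: S_2/S_1 = 9·9 = 81 ≡ 4 = α_err ✓ (single-error assumption holds).
Step 4: error magnitude e = S_0/v_5 = S_0·∏_{j≠5}(α_5 − α_j) = 4·8 = 32 ≡ 10 (mod 11).
Step 5: correct position 5: c_5 = r_5 − e = 3 − 10 ≡ 4 (mod 11). Hence c = [3, 9, 0, 1, 4].
  Check: interpolating c through the α_i gives m(x) = 2 + 6·x (degree < 2) with m(α_i) = c_i for every i, so c is indeed a codeword.


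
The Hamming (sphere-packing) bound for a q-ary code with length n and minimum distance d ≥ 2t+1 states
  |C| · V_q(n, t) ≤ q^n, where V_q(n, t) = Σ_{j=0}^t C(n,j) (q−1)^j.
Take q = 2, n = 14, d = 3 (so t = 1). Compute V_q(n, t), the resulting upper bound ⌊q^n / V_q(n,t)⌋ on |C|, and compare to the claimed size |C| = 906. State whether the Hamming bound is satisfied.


V_q(n, t) = 15, q^n = 16384, Hamming bound = 1092, |C| = 906 ≤ bound (satisfied).

Step 1: Compute V_q(n, t) = Σ_{j=0}^1 C(n, j) (q−1)^j.
  j = 0: C(14,0)·(1)^0 = 1·1 = 1.
  j = 1: C(14,1)·(1)^1 = 14·1 = 14.
  V_q(n, t) = 1 + 14 = 15.
Step 2: q^n = 2^14 = 16384.
Step 3: Hamming bound ⌊q^n / V_q(n,t)⌋ = ⌊16384/15⌋ = 1092.
Step 4: Compare |C| = 906 to 1092: satisfied.
The claimed |C| lies below the Hamming bound.


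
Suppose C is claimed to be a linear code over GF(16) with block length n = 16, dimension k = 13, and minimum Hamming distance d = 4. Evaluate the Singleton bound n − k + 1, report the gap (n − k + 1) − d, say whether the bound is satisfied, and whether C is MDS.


Singleton RHS = n − k + 1 = 4, slack = 0, bound satisfied, MDS.

Singleton bound: d ≤ n − k + 1.
Here n = 16, k = 13, so n − k + 1 = 4.
Given d = 4, check d ≤ 4: YES.
Slack = (n − k + 1) − d = 0.
The code is MDS (slack = 0).
Description: the claimed parameters are [16, 13, 4]_16; such a code would be MDS (meets Singleton bound).


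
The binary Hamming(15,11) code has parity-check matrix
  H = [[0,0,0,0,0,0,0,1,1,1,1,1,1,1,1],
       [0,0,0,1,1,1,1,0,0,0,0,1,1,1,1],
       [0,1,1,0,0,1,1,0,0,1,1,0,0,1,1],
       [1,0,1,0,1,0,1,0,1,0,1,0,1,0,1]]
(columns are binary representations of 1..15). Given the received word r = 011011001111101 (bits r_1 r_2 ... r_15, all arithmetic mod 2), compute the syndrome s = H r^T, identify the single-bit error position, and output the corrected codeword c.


s = (0, 1, 0, 0)^T, error position = 4, corrected codeword c = 011111001111101

Compute s = H r^T mod 2 one row at a time:
  s_1 = 0 + 1 + 1 + 1 + 1 + 1 + 0 + 1 = 6 ≡ 0 (mod 2).
  s_2 = 0 + 1 + 1 + 0 + 1 + 1 + 0 + 1 = 5 ≡ 1 (mod 2).
  s_3 = 1 + 1 + 1 + 0 + 1 + 1 + 0 + 1 = 6 ≡ 0 (mod 2).
  s_4 = 0 + 1 + 1 + 0 + 1 + 1 + 1 + 1 = 6 ≡ 0 (mod 2).
s = (0, 1, 0, 0)^T — this equals column 4 of H (binary 0100), so error is at position 4.
Correct: flip bit 4 of r = 011011001111101 to get c = 011111001111101.


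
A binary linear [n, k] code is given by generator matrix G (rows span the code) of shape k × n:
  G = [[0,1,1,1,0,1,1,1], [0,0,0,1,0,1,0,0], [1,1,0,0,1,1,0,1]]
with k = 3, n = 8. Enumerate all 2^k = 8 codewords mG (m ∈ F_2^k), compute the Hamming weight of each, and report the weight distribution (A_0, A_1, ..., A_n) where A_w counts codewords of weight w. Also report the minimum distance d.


Weight distribution: A_0 = 1, A_2 = 1, A_4 = 1, A_5 = 4, A_6 = 1. Minimum distance d = 2.

Enumerate all 2^3 = 8 messages m ∈ F_2^3.
For each, compute codeword c = mG in F_2^8, then tally its weight.
  m = 000 → c = 00000000, weight = 0.
  m = 100 → c = 01110111, weight = 6.
  m = 010 → c = 00010100, weight = 2.
  m = 110 → c = 01100011, weight = 4.
  m = 001 → c = 11001101, weight = 5.
  m = 101 → c = 10111010, weight = 5.
  m = 011 → c = 11011001, weight = 5.
  m = 111 → c = 10101110, weight = 5.
Tally weights:
  weight 0: 1 codewords.
  weight 2: 1 codewords.
  weight 4: 1 codewords.
  weight 5: 4 codewords.
  weight 6: 1 codewords.
Minimum distance d = smallest w > 0 with A_w > 0 = 2.
Sanity: Σ A_w = 8 = 2^3 = 8 ✓.


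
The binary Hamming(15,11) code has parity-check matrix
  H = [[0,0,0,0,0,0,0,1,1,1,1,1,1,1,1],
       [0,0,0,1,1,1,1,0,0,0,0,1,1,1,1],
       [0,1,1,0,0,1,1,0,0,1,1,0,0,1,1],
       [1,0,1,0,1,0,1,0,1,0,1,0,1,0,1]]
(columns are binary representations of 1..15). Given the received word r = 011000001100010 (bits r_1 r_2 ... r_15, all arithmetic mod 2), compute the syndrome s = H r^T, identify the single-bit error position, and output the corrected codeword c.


s = (1, 1, 0, 0)^T, error position = 12, corrected codeword c = 011000001101010

Compute s = H r^T mod 2 one row at a time:
  s_1 = 0 + 1 + 1 + 0 + 0 + 0 + 1 + 0 = 3 ≡ 1 (mod 2).
  s_2 = 0 + 0 + 0 + 0 + 0 + 0 + 1 + 0 = 1 ≡ 1 (mod 2).
  s_3 = 1 + 1 + 0 + 0 + 1 + 0 + 1 + 0 = 4 ≡ 0 (mod 2).
  s_4 = 0 + 1 + 0 + 0 + 1 + 0 + 0 + 0 = 2 ≡ 0 (mod 2).
s = (1, 1, 0, 0)^T — this equals column 12 of H (binary 1100), so error is at position 12.
Correct: flip bit 12 of r = 011000001100010 to get c = 011000001101010.


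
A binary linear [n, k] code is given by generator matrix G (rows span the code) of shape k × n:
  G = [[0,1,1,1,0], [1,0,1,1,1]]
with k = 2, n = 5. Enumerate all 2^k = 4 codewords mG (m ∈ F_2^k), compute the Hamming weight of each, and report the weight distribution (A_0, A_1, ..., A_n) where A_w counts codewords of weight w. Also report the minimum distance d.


Weight distribution: A_0 = 1, A_3 = 2, A_4 = 1. Minimum distance d = 3.

Enumerate all 2^2 = 4 messages m ∈ F_2^2.
For each, compute codeword c = mG in F_2^5, then tally its weight.
  m = 00 → c = 00000, weight = 0.
  m = 10 → c = 01110, weight = 3.
  m = 01 → c = 10111, weight = 4.
  m = 11 → c = 11001, weight = 3.
Tally weights:
  weight 0: 1 codewords.
  weight 3: 2 codewords.
  weight 4: 1 codewords.
Minimum distance d = smallest w > 0 with A_w > 0 = 3.
Sanity: Σ A_w = 4 = 2^2 = 4 ✓.


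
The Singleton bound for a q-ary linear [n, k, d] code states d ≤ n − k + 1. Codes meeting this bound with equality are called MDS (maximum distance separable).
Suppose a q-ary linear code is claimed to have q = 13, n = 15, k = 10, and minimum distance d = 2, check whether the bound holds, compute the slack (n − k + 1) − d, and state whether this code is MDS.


Singleton RHS = n − k + 1 = 6, slack = 4, bound satisfied, not MDS.

Singleton bound: d ≤ n − k + 1.
Here n = 15, k = 10, so n − k + 1 = 6.
Given d = 2, check d ≤ 6: YES.
Slack = (n − k + 1) − d = 4.
The code is NOT MDS (slack = 4 > 0).
Description: the claimed parameters are [15, 10, 2]_13; such a code would be non-MDS.


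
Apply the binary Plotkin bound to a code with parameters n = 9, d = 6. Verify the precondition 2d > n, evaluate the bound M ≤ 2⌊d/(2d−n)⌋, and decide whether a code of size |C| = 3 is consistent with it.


Plotkin bound M ≤ 4; given |C| = 3 ≤ bound (satisfied).

Check applicability: 2d = 12, n = 9.
2d − n = 3 > 0, so Plotkin applies.
Compute d/(2d−n) = 6/3 ≈ 2.0000.
⌊d/(2d−n)⌋ = 2.
Plotkin bound: M ≤ 2·2 = 4.
Given |C| = 3, check: satisfied.
This |C| is below the Plotkin bound.


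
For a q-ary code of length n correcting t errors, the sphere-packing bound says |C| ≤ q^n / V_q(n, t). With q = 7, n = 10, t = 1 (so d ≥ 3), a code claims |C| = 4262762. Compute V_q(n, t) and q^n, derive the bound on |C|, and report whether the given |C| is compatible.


V_q(n, t) = 61, q^n = 282475249, Hamming bound = 4630741, |C| = 4262762 ≤ bound (satisfied).

Step 1: Compute V_q(n, t) = Σ_{j=0}^1 C(n, j) (q−1)^j.
  j = 0: C(10,0)·(6)^0 = 1·1 = 1.
  j = 1: C(10,1)·(6)^1 = 10·6 = 60.
  V_q(n, t) = 1 + 60 = 61.
Step 2: q^n = 7^10 = 282475249.
Step 3: Hamming bound ⌊q^n / V_q(n,t)⌋ = ⌊282475249/61⌋ = 4630741.
Step 4: Compare |C| = 4262762 to 4630741: satisfied.
The claimed |C| lies below the Hamming bound.


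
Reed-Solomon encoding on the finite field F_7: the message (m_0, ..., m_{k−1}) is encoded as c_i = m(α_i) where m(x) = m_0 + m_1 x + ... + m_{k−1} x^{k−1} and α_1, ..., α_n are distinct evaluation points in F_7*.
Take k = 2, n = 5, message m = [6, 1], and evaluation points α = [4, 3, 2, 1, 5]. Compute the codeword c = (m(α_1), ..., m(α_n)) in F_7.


c = [3, 2, 1, 0, 4]

Message polynomial: m(x) = 6 + 1·x (mod 7).
For each evaluation point α_i, compute m(α_i) mod 7:
  α_1 = 4: Horner steps 1 → 3, so m(4) = 3.
  α_2 = 3: Horner steps 1 → 2, so m(3) = 2.
  α_3 = 2: Horner steps 1 → 1, so m(2) = 1.
  α_4 = 1: Horner steps 1 → 0, so m(1) = 0.
  α_5 = 5: Horner steps 1 → 4, so m(5) = 4.
Codeword c = [3, 2, 1, 0, 4] ∈ F_7^5.


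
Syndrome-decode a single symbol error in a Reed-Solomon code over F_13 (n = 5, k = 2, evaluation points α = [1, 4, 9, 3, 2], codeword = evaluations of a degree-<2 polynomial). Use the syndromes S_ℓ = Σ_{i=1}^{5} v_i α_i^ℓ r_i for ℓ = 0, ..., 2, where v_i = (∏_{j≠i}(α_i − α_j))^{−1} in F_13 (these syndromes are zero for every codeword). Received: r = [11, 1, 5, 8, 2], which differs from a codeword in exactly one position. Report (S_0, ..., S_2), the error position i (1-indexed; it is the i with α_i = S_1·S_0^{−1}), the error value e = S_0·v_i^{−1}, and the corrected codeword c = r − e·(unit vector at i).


S = (6, 6, 6), error at position 1, error magnitude e = 2, c = [9, 1, 5, 8, 2].

Step 1: column multipliers v_i = (∏_{j≠i}(α_i − α_j))^{−1} mod 13.
  i = 1 (α = 1): (1−4)(1−9)(1−3)(1−2) = (−3)·(−8)·(−2)·(−1) = 48 ≡ 9, so v_1 = 9^{−1} = 3 (mod 13).
  i = 2 (α = 4): (4−1)(4−9)(4−3)(4−2) = 3·(−5)·1·2 = −30 ≡ 9, so v_2 = 9^{−1} = 3 (mod 13).
  i = 3 (α = 9): (9−1)(9−4)(9−3)(9−2) = 8·5·6·7 = 1680 ≡ 3, so v_3 = 3^{−1} = 9 (mod 13).
  i = 4 (α = 3): (3−1)(3−4)(3−9)(3−2) = 2·(−1)·(−6)·1 = 12 ≡ 12, so v_4 = 12^{−1} = 12 (mod 13).
  i = 5 (α = 2): (2−1)(2−4)(2−9)(2−3) = 1·(−2)·(−7)·(−1) = −14 ≡ 12, so v_5 = 12^{−1} = 12 (mod 13).
  v = [3, 3, 9, 12, 12].
Step 2: syndromes of r = [11, 1, 5, 8, 2] (all sums mod 13).
  S_0 = Σ v_i r_i = 3·11 + 3·1 + 9·5 + 12·8 + 12·2 = 201 ≡ 6.
  S_1 = Σ v_i α_i r_i = 3·1·11 + 3·4·1 + 9·9·5 + 12·3·8 + 12·2·2 = 786 ≡ 6.
  α_i^2 mod 13 = [1, 3, 3, 9, 4].
  S_2 = Σ v_i α_i^2 r_i = 3·1·11 + 3·3·1 + 9·3·5 + 12·9·8 + 12·4·2 = 1137 ≡ 6.
  S = (6, 6, 6) ≠ 0, so r is not a codeword (an error is present).
Step 3: locate the error. For a single error e at position i, S_ℓ = v_i·e·α_i^ℓ, so α_err = S_1/S_0.
  S_0^{−1} = 6^{−1} = 11 (mod 13), so α_err = 6·11 = 66 ≡ 1 = α_1. Error position i = 1.
  Consistency check: S_2/S_1 = 6·11 = 66 ≡ 1 = α_err ✓ (single-error assumption holds).
Step 4: error magnitude e = S_0/v_1 = S_0·∏_{j≠1}(α_1 − α_j) = 6·9 = 54 ≡ 2 (mod 13).
Step 5: correct position 1: c_1 = r_1 − e = 11 − 2 ≡ 9 (mod 13). Hence c = [9, 1, 5, 8, 2].
  Check: interpolating c through the α_i gives m(x) = 3 + 6·x (degree < 2) with m(α_i) = c_i for every i, so c is indeed a codeword.


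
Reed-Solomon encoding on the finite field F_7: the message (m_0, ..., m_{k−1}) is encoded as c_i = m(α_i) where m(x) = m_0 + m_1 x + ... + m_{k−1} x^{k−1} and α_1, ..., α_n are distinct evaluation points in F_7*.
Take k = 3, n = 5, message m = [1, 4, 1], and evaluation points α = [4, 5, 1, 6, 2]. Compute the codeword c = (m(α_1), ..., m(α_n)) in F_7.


c = [5, 4, 6, 5, 6]

Message polynomial: m(x) = 1 + 4·x + 1·x^2 (mod 7).
For each evaluation point α_i, compute m(α_i) mod 7:
  α_1 = 4: Horner steps 1 → 1 → 5, so m(4) = 5.
  α_2 = 5: Horner steps 1 → 2 → 4, so m(5) = 4.
  α_3 = 1: Horner steps 1 → 5 → 6, so m(1) = 6.
  α_4 = 6: Horner steps 1 → 3 → 5, so m(6) = 5.
  α_5 = 2: Horner steps 1 → 6 → 6, so m(2) = 6.
Codeword c = [5, 4, 6, 5, 6] ∈ F_7^5.


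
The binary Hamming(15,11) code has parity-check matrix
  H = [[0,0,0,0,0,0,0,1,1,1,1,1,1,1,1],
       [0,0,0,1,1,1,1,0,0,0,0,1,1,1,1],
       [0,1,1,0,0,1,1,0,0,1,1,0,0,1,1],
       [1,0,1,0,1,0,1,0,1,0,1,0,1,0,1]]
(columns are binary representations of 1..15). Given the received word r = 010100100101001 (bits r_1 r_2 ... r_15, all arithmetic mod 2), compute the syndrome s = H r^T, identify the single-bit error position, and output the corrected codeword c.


s = (1, 0, 0, 0)^T, error position = 8, corrected codeword c = 010100110101001

Compute s = H r^T mod 2 one row at a time:
  s_1 = 0 + 0 + 1 + 0 + 1 + 0 + 0 + 1 = 3 ≡ 1 (mod 2).
  s_2 = 1 + 0 + 0 + 1 + 1 + 0 + 0 + 1 = 4 ≡ 0 (mod 2).
  s_3 = 1 + 0 + 0 + 1 + 1 + 0 + 0 + 1 = 4 ≡ 0 (mod 2).
  s_4 = 0 + 0 + 0 + 1 + 0 + 0 + 0 + 1 = 2 ≡ 0 (mod 2).
s = (1, 0, 0, 0)^T — this equals column 8 of H (binary 1000), so error is at position 8.
Correct: flip bit 8 of r = 010100100101001 to get c = 010100110101001.


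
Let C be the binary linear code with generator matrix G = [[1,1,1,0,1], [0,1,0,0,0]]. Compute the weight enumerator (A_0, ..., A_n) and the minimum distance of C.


Weight distribution: A_0 = 1, A_1 = 1, A_3 = 1, A_4 = 1. Minimum distance d = 1.

Enumerate all 2^2 = 4 messages m ∈ F_2^2.
For each, compute codeword c = mG in F_2^5, then tally its weight.
  m = 00 → c = 00000, weight = 0.
  m = 10 → c = 11101, weight = 4.
  m = 01 → c = 01000, weight = 1.
  m = 11 → c = 10101, weight = 3.
Tally weights:
  weight 0: 1 codewords.
  weight 1: 1 codewords.
  weight 3: 1 codewords.
  weight 4: 1 codewords.
Minimum distance d = smallest w > 0 with A_w > 0 = 1.
Sanity: Σ A_w = 4 = 2^2 = 4 ✓.


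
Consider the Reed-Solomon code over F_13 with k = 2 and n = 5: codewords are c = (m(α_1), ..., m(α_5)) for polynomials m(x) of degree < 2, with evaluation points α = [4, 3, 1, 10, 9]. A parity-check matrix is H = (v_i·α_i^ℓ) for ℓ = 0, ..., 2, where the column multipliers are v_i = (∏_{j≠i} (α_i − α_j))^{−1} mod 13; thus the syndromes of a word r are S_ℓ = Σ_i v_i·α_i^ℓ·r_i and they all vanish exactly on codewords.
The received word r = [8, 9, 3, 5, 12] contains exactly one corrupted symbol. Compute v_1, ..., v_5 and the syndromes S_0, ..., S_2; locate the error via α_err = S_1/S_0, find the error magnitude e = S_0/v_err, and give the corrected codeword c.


S = (1, 3, 9), error at position 2, error magnitude e = 7, c = [8, 2, 3, 5, 12].

Step 1: column multipliers v_i = (∏_{j≠i}(α_i − α_j))^{−1} mod 13.
  i = 1 (α = 4): (4−3)(4−1)(4−10)(4−9) = 1·3·(−6)·(−5) = 90 ≡ 12, so v_1 = 12^{−1} = 12 (mod 13).
  i = 2 (α = 3): (3−4)(3−1)(3−10)(3−9) = (−1)·2·(−7)·(−6) = −84 ≡ 7, so v_2 = 7^{−1} = 2 (mod 13).
  i = 3 (α = 1): (1−4)(1−3)(1−10)(1−9) = (−3)·(−2)·(−9)·(−8) = 432 ≡ 3, so v_3 = 3^{−1} = 9 (mod 13).
  i = 4 (α = 10): (10−4)(10−3)(10−1)(10−9) = 6·7·9·1 = 378 ≡ 1, so v_4 = 1^{−1} = 1 (mod 13).
  i = 5 (α = 9): (9−4)(9−3)(9−1)(9−10) = 5·6·8·(−1) = −240 ≡ 7, so v_5 = 7^{−1} = 2 (mod 13).
  v = [12, 2, 9, 1, 2].
Step 2: syndromes of r = [8, 9, 3, 5, 12] (all sums mod 13).
  S_0 = Σ v_i r_i = 12·8 + 2·9 + 9·3 + 1·5 + 2·12 = 170 ≡ 1.
  S_1 = Σ v_i α_i r_i = 12·4·8 + 2·3·9 + 9·1·3 + 1·10·5 + 2·9·12 = 731 ≡ 3.
  α_i^2 mod 13 = [3, 9, 1, 9, 3].
  S_2 = Σ v_i α_i^2 r_i = 12·3·8 + 2·9·9 + 9·1·3 + 1·9·5 + 2·3·12 = 594 ≡ 9.
  S = (1, 3, 9) ≠ 0, so r is not a codeword (an error is present).
Step 3: locate the error. For a single error e at position i, S_ℓ = v_i·e·α_i^ℓ, so α_err = S_1/S_0.
  S_0^{−1} = 1^{−1} = 1 (mod 13), so α_err = 3·1 = 3 ≡ 3 = α_2. Error position i = 2.
  Consistency check: S_2/S_1 = 9·9 = 81 ≡ 3 = α_err ✓ (single-error assumption holds).
Step 4: error magnitude e = S_0/v_2 = S_0·∏_{j≠2}(α_2 − α_j) = 1·7 = 7 ≡ 7 (mod 13).
Step 5: correct position 2: c_2 = r_2 − e = 9 − 7 ≡ 2 (mod 13). Hence c = [8, 2, 3, 5, 12].
  Check: interpolating c through the α_i gives m(x) = 10 + 6·x (degree < 2) with m(α_i) = c_i for every i, so c is indeed a codeword.


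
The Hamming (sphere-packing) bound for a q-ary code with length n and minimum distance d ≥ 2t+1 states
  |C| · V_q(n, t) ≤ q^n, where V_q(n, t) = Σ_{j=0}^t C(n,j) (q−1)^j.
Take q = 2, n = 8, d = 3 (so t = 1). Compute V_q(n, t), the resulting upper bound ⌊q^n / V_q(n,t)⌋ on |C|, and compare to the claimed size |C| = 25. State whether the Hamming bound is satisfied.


V_q(n, t) = 9, q^n = 256, Hamming bound = 28, |C| = 25 ≤ bound (satisfied).

Step 1: Compute V_q(n, t) = Σ_{j=0}^1 C(n, j) (q−1)^j.
  j = 0: C(8,0)·(1)^0 = 1·1 = 1.
  j = 1: C(8,1)·(1)^1 = 8·1 = 8.
  V_q(n, t) = 1 + 8 = 9.
Step 2: q^n = 2^8 = 256.
Step 3: Hamming bound ⌊q^n / V_q(n,t)⌋ = ⌊256/9⌋ = 28.
Step 4: Compare |C| = 25 to 28: satisfied.
The claimed |C| lies below the Hamming bound.


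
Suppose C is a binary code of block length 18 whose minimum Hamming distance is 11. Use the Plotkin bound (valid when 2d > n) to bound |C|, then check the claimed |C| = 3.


Plotkin bound M ≤ 4; given |C| = 3 ≤ bound (satisfied).

Check applicability: 2d = 22, n = 18.
2d − n = 4 > 0, so Plotkin applies.
Compute d/(2d−n) = 11/4 ≈ 2.7500.
⌊d/(2d−n)⌋ = 2.
Plotkin bound: M ≤ 2·2 = 4.
Given |C| = 3, check: satisfied.
This |C| is below the Plotkin bound.


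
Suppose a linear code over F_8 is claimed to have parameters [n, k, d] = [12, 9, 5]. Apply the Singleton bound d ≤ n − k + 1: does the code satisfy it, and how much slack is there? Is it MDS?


Singleton RHS = n − k + 1 = 4, slack = -1, bound violated (no such code; not MDS).

Singleton bound: d ≤ n − k + 1.
Here n = 12, k = 9, so n − k + 1 = 4.
Given d = 5, check d ≤ 4: NO.
Slack = (n − k + 1) − d = -1.
The slack is negative: d = 5 exceeds n − k + 1 = 4 by 1, so the Singleton bound is violated and no linear [12, 9, 5]_8 code can exist. In particular it is not MDS (MDS requires d = n − k + 1 exactly).
Description: the claimed parameters are [12, 9, 5]_8; such a code would be impossible (violates the Singleton bound).


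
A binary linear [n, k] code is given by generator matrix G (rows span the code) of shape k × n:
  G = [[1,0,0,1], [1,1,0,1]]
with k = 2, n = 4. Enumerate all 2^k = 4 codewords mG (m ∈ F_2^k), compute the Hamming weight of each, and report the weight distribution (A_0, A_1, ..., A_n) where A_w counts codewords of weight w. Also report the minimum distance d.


Weight distribution: A_0 = 1, A_1 = 1, A_2 = 1, A_3 = 1. Minimum distance d = 1.

Enumerate all 2^2 = 4 messages m ∈ F_2^2.
For each, compute codeword c = mG in F_2^4, then tally its weight.
  m = 00 → c = 0000, weight = 0.
  m = 10 → c = 1001, weight = 2.
  m = 01 → c = 1101, weight = 3.
  m = 11 → c = 0100, weight = 1.
Tally weights:
  weight 0: 1 codewords.
  weight 1: 1 codewords.
  weight 2: 1 codewords.
  weight 3: 1 codewords.
Minimum distance d = smallest w > 0 with A_w > 0 = 1.
Sanity: Σ A_w = 4 = 2^2 = 4 ✓.


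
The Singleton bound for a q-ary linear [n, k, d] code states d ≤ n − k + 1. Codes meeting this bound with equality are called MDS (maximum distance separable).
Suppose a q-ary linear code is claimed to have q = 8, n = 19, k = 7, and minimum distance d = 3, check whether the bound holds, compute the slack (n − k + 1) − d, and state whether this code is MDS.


Singleton RHS = n − k + 1 = 13, slack = 10, bound satisfied, not MDS.

Singleton bound: d ≤ n − k + 1.
Here n = 19, k = 7, so n − k + 1 = 13.
Given d = 3, check d ≤ 13: YES.
Slack = (n − k + 1) − d = 10.
The code is NOT MDS (slack = 10 > 0).
Description: the claimed parameters are [19, 7, 3]_8; such a code would be non-MDS.


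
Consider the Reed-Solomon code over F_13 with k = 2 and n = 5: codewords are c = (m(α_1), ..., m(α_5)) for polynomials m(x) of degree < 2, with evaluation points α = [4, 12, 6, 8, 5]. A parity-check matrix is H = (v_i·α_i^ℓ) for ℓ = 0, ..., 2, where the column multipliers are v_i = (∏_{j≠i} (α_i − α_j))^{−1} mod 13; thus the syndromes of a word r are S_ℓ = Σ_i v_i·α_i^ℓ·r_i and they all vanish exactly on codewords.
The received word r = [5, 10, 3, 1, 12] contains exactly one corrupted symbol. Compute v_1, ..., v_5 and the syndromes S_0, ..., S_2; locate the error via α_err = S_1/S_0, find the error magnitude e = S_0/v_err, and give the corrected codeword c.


S = (12, 8, 1), error at position 5, error magnitude e = 8, c = [5, 10, 3, 1, 4].

Step 1: column multipliers v_i = (∏_{j≠i}(α_i − α_j))^{−1} mod 13.
  i = 1 (α = 4): (4−12)(4−6)(4−8)(4−5) = (−8)·(−2)·(−4)·(−1) = 64 ≡ 12, so v_1 = 12^{−1} = 12 (mod 13).
  i = 2 (α = 12): (12−4)(12−6)(12−8)(12−5) = 8·6·4·7 = 1344 ≡ 5, so v_2 = 5^{−1} = 8 (mod 13).
  i = 3 (α = 6): (6−4)(6−12)(6−8)(6−5) = 2·(−6)·(−2)·1 = 24 ≡ 11, so v_3 = 11^{−1} = 6 (mod 13).
  i = 4 (α = 8): (8−4)(8−12)(8−6)(8−5) = 4·(−4)·2·3 = −96 ≡ 8, so v_4 = 8^{−1} = 5 (mod 13).
  i = 5 (α = 5): (5−4)(5−12)(5−6)(5−8) = 1·(−7)·(−1)·(−3) = −21 ≡ 5, so v_5 = 5^{−1} = 8 (mod 13).
  v = [12, 8, 6, 5, 8].
Step 2: syndromes of r = [5, 10, 3, 1, 12] (all sums mod 13).
  S_0 = Σ v_i r_i = 12·5 + 8·10 + 6·3 + 5·1 + 8·12 = 259 ≡ 12.
  S_1 = Σ v_i α_i r_i = 12·4·5 + 8·12·10 + 6·6·3 + 5·8·1 + 8·5·12 = 1828 ≡ 8.
  α_i^2 mod 13 = [3, 1, 10, 12, 12].
  S_2 = Σ v_i α_i^2 r_i = 12·3·5 + 8·1·10 + 6·10·3 + 5·12·1 + 8·12·12 = 1652 ≡ 1.
  S = (12, 8, 1) ≠ 0, so r is not a codeword (an error is present).
Step 3: locate the error. For a single error e at position i, S_ℓ = v_i·e·α_i^ℓ, so α_err = S_1/S_0.
  S_0^{−1} = 12^{−1} = 12 (mod 13), so α_err = 8·12 = 96 ≡ 5 = α_5. Error position i = 5.
  Consistency check: S_2/S_1 = 1·5 = 5 ≡ 5 = α_err ✓ (single-error assumption holds).
Step 4: error magnitude e = S_0/v_5 = S_0·∏_{j≠5}(α_5 − α_j) = 12·5 = 60 ≡ 8 (mod 13).
Step 5: correct position 5: c_5 = r_5 − e = 12 − 8 ≡ 4 (mod 13). Hence c = [5, 10, 3, 1, 4].
  Check: interpolating c through the α_i gives m(x) = 9 + 12·x (degree < 2) with m(α_i) = c_i for every i, so c is indeed a codeword.


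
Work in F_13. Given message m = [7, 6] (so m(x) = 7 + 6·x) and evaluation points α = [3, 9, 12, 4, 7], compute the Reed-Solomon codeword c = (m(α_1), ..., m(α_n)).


c = [12, 9, 1, 5, 10]

Message polynomial: m(x) = 7 + 6·x (mod 13).
For each evaluation point α_i, compute m(α_i) mod 13:
  α_1 = 3: Horner steps 6 → 12, so m(3) = 12.
  α_2 = 9: Horner steps 6 → 9, so m(9) = 9.
  α_3 = 12: Horner steps 6 → 1, so m(12) = 1.
  α_4 = 4: Horner steps 6 → 5, so m(4) = 5.
  α_5 = 7: Horner steps 6 → 10, so m(7) = 10.
Codeword c = [12, 9, 1, 5, 10] ∈ F_13^5.


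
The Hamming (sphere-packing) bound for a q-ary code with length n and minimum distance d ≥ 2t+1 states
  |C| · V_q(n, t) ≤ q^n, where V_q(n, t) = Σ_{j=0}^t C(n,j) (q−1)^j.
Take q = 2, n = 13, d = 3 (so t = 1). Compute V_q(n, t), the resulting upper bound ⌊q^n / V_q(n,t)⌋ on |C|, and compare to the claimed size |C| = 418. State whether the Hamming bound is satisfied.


V_q(n, t) = 14, q^n = 8192, Hamming bound = 585, |C| = 418 ≤ bound (satisfied).

Step 1: Compute V_q(n, t) = Σ_{j=0}^1 C(n, j) (q−1)^j.
  j = 0: C(13,0)·(1)^0 = 1·1 = 1.
  j = 1: C(13,1)·(1)^1 = 13·1 = 13.
  V_q(n, t) = 1 + 13 = 14.
Step 2: q^n = 2^13 = 8192.
Step 3: Hamming bound ⌊q^n / V_q(n,t)⌋ = ⌊8192/14⌋ = 585.
Step 4: Compare |C| = 418 to 585: satisfied.
The claimed |C| lies below the Hamming bound.


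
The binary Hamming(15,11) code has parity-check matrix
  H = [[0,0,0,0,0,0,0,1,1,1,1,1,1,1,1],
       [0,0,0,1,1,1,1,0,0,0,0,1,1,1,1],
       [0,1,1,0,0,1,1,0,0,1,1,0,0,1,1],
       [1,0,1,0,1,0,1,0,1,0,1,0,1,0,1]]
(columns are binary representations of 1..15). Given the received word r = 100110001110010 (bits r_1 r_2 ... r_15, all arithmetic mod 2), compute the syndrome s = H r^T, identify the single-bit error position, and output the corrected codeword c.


s = (0, 1, 1, 0)^T, error position = 6, corrected codeword c = 100111001110010

Compute s = H r^T mod 2 one row at a time:
  s_1 = 0 + 1 + 1 + 1 + 0 + 0 + 1 + 0 = 4 ≡ 0 (mod 2).
  s_2 = 1 + 1 + 0 + 0 + 0 + 0 + 1 + 0 = 3 ≡ 1 (mod 2).
  s_3 = 0 + 0 + 0 + 0 + 1 + 1 + 1 + 0 = 3 ≡ 1 (mod 2).
  s_4 = 1 + 0 + 1 + 0 + 1 + 1 + 0 + 0 = 4 ≡ 0 (mod 2).
s = (0, 1, 1, 0)^T — this equals column 6 of H (binary 0110), so error is at position 6.
Correct: flip bit 6 of r = 100110001110010 to get c = 100111001110010.


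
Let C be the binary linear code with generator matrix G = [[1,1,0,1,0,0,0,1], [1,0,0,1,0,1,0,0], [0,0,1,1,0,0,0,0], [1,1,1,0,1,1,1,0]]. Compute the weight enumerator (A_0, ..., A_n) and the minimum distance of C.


Weight distribution: A_0 = 1, A_2 = 1, A_3 = 4, A_4 = 3, A_5 = 4, A_6 = 3. Minimum distance d = 2.

Enumerate all 2^4 = 16 messages m ∈ F_2^4.
For each, compute codeword c = mG in F_2^8, then tally its weight.
  m = 0000 → c = 00000000, weight = 0.
  m = 1000 → c = 11010001, weight = 4.
  m = 0100 → c = 10010100, weight = 3.
  m = 1100 → c = 01000101, weight = 3.
  m = 0010 → c = 00110000, weight = 2.
  m = 1010 → c = 11100001, weight = 4.
  m = 0110 → c = 10100100, weight = 3.
  m = 1110 → c = 01110101, weight = 5.
  m = 0001 → c = 11101110, weight = 6.
  m = 1001 → c = 00111111, weight = 6.
  m = 0101 → c = 01111010, weight = 5.
  m = 1101 → c = 10101011, weight = 5.
  m = 0011 → c = 11011110, weight = 6.
  m = 1011 → c = 00001111, weight = 4.
  m = 0111 → c = 01001010, weight = 3.
  m = 1111 → c = 10011011, weight = 5.
Tally weights:
  weight 0: 1 codewords.
  weight 2: 1 codewords.
  weight 3: 4 codewords.
  weight 4: 3 codewords.
  weight 5: 4 codewords.
  weight 6: 3 codewords.
Minimum distance d = smallest w > 0 with A_w > 0 = 2.
Sanity: Σ A_w = 16 = 2^4 = 16 ✓.


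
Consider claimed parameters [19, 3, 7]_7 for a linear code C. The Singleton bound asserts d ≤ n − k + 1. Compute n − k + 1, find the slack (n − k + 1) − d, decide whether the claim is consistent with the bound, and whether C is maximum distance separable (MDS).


Singleton RHS = n − k + 1 = 17, slack = 10, bound satisfied, not MDS.

Singleton bound: d ≤ n − k + 1.
Here n = 19, k = 3, so n − k + 1 = 17.
Given d = 7, check d ≤ 17: YES.
Slack = (n − k + 1) − d = 10.
The code is NOT MDS (slack = 10 > 0).
Description: the claimed parameters are [19, 3, 7]_7; such a code would be non-MDS.


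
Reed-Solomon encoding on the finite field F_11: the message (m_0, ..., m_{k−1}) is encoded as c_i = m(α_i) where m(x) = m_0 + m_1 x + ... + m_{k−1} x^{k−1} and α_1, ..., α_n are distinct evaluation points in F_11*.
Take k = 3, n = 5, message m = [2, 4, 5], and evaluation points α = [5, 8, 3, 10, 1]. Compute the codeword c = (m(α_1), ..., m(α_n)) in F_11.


c = [4, 2, 4, 3, 0]

Message polynomial: m(x) = 2 + 4·x + 5·x^2 (mod 11).
For each evaluation point α_i, compute m(α_i) mod 11:
  α_1 = 5: Horner steps 5 → 7 → 4, so m(5) = 4.
  α_2 = 8: Horner steps 5 → 0 → 2, so m(8) = 2.
  α_3 = 3: Horner steps 5 → 8 → 4, so m(3) = 4.
  α_4 = 10: Horner steps 5 → 10 → 3, so m(10) = 3.
  α_5 = 1: Horner steps 5 → 9 → 0, so m(1) = 0.
Codeword c = [4, 2, 4, 3, 0] ∈ F_11^5.


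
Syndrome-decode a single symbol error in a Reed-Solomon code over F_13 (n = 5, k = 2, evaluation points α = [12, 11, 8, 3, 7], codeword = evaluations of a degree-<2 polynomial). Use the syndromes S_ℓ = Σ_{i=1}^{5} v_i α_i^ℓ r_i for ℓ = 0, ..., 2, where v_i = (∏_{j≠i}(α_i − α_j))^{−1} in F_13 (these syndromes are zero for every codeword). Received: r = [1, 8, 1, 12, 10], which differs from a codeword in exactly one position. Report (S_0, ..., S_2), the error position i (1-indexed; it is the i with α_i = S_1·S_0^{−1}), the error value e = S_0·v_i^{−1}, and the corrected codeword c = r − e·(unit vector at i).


S = (3, 11, 10), error at position 3, error magnitude e = 11, c = [1, 8, 3, 12, 10].

Step 1: column multipliers v_i = (∏_{j≠i}(α_i − α_j))^{−1} mod 13.
  i = 1 (α = 12): (12−11)(12−8)(12−3)(12−7) = 1·4·9·5 = 180 ≡ 11, so v_1 = 11^{−1} = 6 (mod 13).
  i = 2 (α = 11): (11−12)(11−8)(11−3)(11−7) = (−1)·3·8·4 = −96 ≡ 8, so v_2 = 8^{−1} = 5 (mod 13).
  i = 3 (α = 8): (8−12)(8−11)(8−3)(8−7) = (−4)·(−3)·5·1 = 60 ≡ 8, so v_3 = 8^{−1} = 5 (mod 13).
  i = 4 (α = 3): (3−12)(3−11)(3−8)(3−7) = (−9)·(−8)·(−5)·(−4) = 1440 ≡ 10, so v_4 = 10^{−1} = 4 (mod 13).
  i = 5 (α = 7): (7−12)(7−11)(7−8)(7−3) = (−5)·(−4)·(−1)·4 = −80 ≡ 11, so v_5 = 11^{−1} = 6 (mod 13).
  v = [6, 5, 5, 4, 6].
Step 2: syndromes of r = [1, 8, 1, 12, 10] (all sums mod 13).
  S_0 = Σ v_i r_i = 6·1 + 5·8 + 5·1 + 4·12 + 6·10 = 159 ≡ 3.
  S_1 = Σ v_i α_i r_i = 6·12·1 + 5·11·8 + 5·8·1 + 4·3·12 + 6·7·10 = 1116 ≡ 11.
  α_i^2 mod 13 = [1, 4, 12, 9, 10].
  S_2 = Σ v_i α_i^2 r_i = 6·1·1 + 5·4·8 + 5·12·1 + 4·9·12 + 6·10·10 = 1258 ≡ 10.
  S = (3, 11, 10) ≠ 0, so r is not a codeword (an error is present).
Step 3: locate the error. For a single error e at position i, S_ℓ = v_i·e·α_i^ℓ, so α_err = S_1/S_0.
  S_0^{−1} = 3^{−1} = 9 (mod 13), so α_err = 11·9 = 99 ≡ 8 = α_3. Error position i = 3.
  Consistency check: S_2/S_1 = 10·6 = 60 ≡ 8 = α_err ✓ (single-error assumption holds).
Step 4: error magnitude e = S_0/v_3 = S_0·∏_{j≠3}(α_3 − α_j) = 3·8 = 24 ≡ 11 (mod 13).
Step 5: correct position 3: c_3 = r_3 − e = 1 − 11 ≡ 3 (mod 13). Hence c = [1, 8, 3, 12, 10].
  Check: interpolating c through the α_i gives m(x) = 7 + 6·x (degree < 2) with m(α_i) = c_i for every i, so c is indeed a codeword.


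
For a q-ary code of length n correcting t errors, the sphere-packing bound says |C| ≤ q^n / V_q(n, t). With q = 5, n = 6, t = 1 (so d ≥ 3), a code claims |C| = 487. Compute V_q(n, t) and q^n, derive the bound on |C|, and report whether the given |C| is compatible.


V_q(n, t) = 25, q^n = 15625, Hamming bound = 625, |C| = 487 ≤ bound (satisfied).

Step 1: Compute V_q(n, t) = Σ_{j=0}^1 C(n, j) (q−1)^j.
  j = 0: C(6,0)·(4)^0 = 1·1 = 1.
  j = 1: C(6,1)·(4)^1 = 6·4 = 24.
  V_q(n, t) = 1 + 24 = 25.
Step 2: q^n = 5^6 = 15625.
Step 3: Hamming bound ⌊q^n / V_q(n,t)⌋ = ⌊15625/25⌋ = 625.
Step 4: Compare |C| = 487 to 625: satisfied.
The claimed |C| lies below the Hamming bound.


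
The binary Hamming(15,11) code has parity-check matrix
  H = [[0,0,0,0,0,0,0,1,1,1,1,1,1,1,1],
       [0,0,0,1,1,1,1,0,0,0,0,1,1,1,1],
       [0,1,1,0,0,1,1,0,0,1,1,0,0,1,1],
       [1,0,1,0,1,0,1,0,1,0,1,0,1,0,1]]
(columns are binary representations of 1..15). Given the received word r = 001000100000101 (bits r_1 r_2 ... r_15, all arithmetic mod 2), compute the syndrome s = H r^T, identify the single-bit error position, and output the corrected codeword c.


s = (0, 1, 1, 0)^T, error position = 6, corrected codeword c = 001001100000101

Compute s = H r^T mod 2 one row at a time:
  s_1 = 0 + 0 + 0 + 0 + 0 + 1 + 0 + 1 = 2 ≡ 0 (mod 2).
  s_2 = 0 + 0 + 0 + 1 + 0 + 1 + 0 + 1 = 3 ≡ 1 (mod 2).
  s_3 = 0 + 1 + 0 + 1 + 0 + 0 + 0 + 1 = 3 ≡ 1 (mod 2).
  s_4 = 0 + 1 + 0 + 1 + 0 + 0 + 1 + 1 = 4 ≡ 0 (mod 2).
s = (0, 1, 1, 0)^T — this equals column 6 of H (binary 0110), so error is at position 6.
Correct: flip bit 6 of r = 001000100000101 to get c = 001001100000101.


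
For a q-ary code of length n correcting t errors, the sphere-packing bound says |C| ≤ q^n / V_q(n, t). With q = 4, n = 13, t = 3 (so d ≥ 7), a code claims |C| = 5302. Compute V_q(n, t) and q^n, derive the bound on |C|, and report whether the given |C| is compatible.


V_q(n, t) = 8464, q^n = 67108864, Hamming bound = 7928, |C| = 5302 ≤ bound (satisfied).

Step 1: Compute V_q(n, t) = Σ_{j=0}^3 C(n, j) (q−1)^j.
  j = 0: C(13,0)·(3)^0 = 1·1 = 1.
  j = 1: C(13,1)·(3)^1 = 13·3 = 39.
  j = 2: C(13,2)·(3)^2 = 78·9 = 702.
  j = 3: C(13,3)·(3)^3 = 286·27 = 7722.
  V_q(n, t) = 1 + 39 + 702 + 7722 = 8464.
Step 2: q^n = 4^13 = 67108864.
Step 3: Hamming bound ⌊q^n / V_q(n,t)⌋ = ⌊67108864/8464⌋ = 7928.
Step 4: Compare |C| = 5302 to 7928: satisfied.
The claimed |C| lies below the Hamming bound.


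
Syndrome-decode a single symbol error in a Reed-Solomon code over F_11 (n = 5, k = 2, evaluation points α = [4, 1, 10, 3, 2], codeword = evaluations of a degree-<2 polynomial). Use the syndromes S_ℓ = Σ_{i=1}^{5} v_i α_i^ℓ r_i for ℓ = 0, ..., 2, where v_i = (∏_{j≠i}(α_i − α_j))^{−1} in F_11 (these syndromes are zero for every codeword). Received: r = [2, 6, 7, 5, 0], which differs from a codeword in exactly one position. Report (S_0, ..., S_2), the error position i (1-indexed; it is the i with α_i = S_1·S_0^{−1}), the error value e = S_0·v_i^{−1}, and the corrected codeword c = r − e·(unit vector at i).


S = (10, 7, 6), error at position 1, error magnitude e = 3, c = [10, 6, 7, 5, 0].

Step 1: column multipliers v_i = (∏_{j≠i}(α_i − α_j))^{−1} mod 11.
  i = 1 (α = 4): (4−1)(4−10)(4−3)(4−2) = 3·(−6)·1·2 = −36 ≡ 8, so v_1 = 8^{−1} = 7 (mod 11).
  i = 2 (α = 1): (1−4)(1−10)(1−3)(1−2) = (−3)·(−9)·(−2)·(−1) = 54 ≡ 10, so v_2 = 10^{−1} = 10 (mod 11).
  i = 3 (α = 10): (10−4)(10−1)(10−3)(10−2) = 6·9·7·8 = 3024 ≡ 10, so v_3 = 10^{−1} = 10 (mod 11).
  i = 4 (α = 3): (3−4)(3−1)(3−10)(3−2) = (−1)·2·(−7)·1 = 14 ≡ 3, so v_4 = 3^{−1} = 4 (mod 11).
  i = 5 (α = 2): (2−4)(2−1)(2−10)(2−3) = (−2)·1·(−8)·(−1) = −16 ≡ 6, so v_5 = 6^{−1} = 2 (mod 11).
  v = [7, 10, 10, 4, 2].
Step 2: syndromes of r = [2, 6, 7, 5, 0] (all sums mod 11).
  S_0 = Σ v_i r_i = 7·2 + 10·6 + 10·7 + 4·5 + 2·0 = 164 ≡ 10.
  S_1 = Σ v_i α_i r_i = 7·4·2 + 10·1·6 + 10·10·7 + 4·3·5 + 2·2·0 = 876 ≡ 7.
  α_i^2 mod 11 = [5, 1, 1, 9, 4].
  S_2 = Σ v_i α_i^2 r_i = 7·5·2 + 10·1·6 + 10·1·7 + 4·9·5 + 2·4·0 = 380 ≡ 6.
  S = (10, 7, 6) ≠ 0, so r is not a codeword (an error is present).
Step 3: locate the error. For a single error e at position i, S_ℓ = v_i·e·α_i^ℓ, so α_err = S_1/S_0.
  S_0^{−1} = 10^{−1} = 10 (mod 11), so α_err = 7·10 = 70 ≡ 4 = α_1. Error position i = 1.
  Consistency check: S_2/S_1 = 6·8 = 48 ≡ 4 = α_err ✓ (single-error assumption holds).
Step 4: error magnitude e = S_0/v_1 = S_0·∏_{j≠1}(α_1 − α_j) = 10·8 = 80 ≡ 3 (mod 11).
Step 5: correct position 1: c_1 = r_1 − e = 2 − 3 ≡ 10 (mod 11). Hence c = [10, 6, 7, 5, 0].
  Check: interpolating c through the α_i gives m(x) = 1 + 5·x (degree < 2) with m(α_i) = c_i for every i, so c is indeed a codeword.


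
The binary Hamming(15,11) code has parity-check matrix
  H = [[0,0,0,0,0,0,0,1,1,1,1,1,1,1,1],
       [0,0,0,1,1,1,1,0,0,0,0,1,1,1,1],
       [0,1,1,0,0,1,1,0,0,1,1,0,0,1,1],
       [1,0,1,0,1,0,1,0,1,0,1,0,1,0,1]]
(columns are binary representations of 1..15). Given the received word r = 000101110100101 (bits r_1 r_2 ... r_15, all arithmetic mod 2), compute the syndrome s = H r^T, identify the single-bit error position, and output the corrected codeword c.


s = (0, 1, 0, 1)^T, error position = 5, corrected codeword c = 000111110100101

Compute s = H r^T mod 2 one row at a time:
  s_1 = 1 + 0 + 1 + 0 + 0 + 1 + 0 + 1 = 4 ≡ 0 (mod 2).
  s_2 = 1 + 0 + 1 + 1 + 0 + 1 + 0 + 1 = 5 ≡ 1 (mod 2).
  s_3 = 0 + 0 + 1 + 1 + 1 + 0 + 0 + 1 = 4 ≡ 0 (mod 2).
  s_4 = 0 + 0 + 0 + 1 + 0 + 0 + 1 + 1 = 3 ≡ 1 (mod 2).
s = (0, 1, 0, 1)^T — this equals column 5 of H (binary 0101), so error is at position 5.
Correct: flip bit 5 of r = 000101110100101 to get c = 000111110100101.


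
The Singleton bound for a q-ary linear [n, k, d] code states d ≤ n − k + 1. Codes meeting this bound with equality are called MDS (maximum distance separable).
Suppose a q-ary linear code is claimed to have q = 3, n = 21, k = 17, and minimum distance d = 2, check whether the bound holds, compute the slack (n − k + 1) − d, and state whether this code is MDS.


Singleton RHS = n − k + 1 = 5, slack = 3, bound satisfied, not MDS.

Singleton bound: d ≤ n − k + 1.
Here n = 21, k = 17, so n − k + 1 = 5.
Given d = 2, check d ≤ 5: YES.
Slack = (n − k + 1) − d = 3.
The code is NOT MDS (slack = 3 > 0).
Description: the claimed parameters are [21, 17, 2]_3; such a code would be non-MDS.


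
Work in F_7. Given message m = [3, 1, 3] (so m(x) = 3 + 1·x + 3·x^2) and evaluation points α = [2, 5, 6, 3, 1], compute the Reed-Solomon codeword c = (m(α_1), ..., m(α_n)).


c = [3, 6, 5, 5, 0]

Message polynomial: m(x) = 3 + 1·x + 3·x^2 (mod 7).
For each evaluation point α_i, compute m(α_i) mod 7:
  α_1 = 2: Horner steps 3 → 0 → 3, so m(2) = 3.
  α_2 = 5: Horner steps 3 → 2 → 6, so m(5) = 6.
  α_3 = 6: Horner steps 3 → 5 → 5, so m(6) = 5.
  α_4 = 3: Horner steps 3 → 3 → 5, so m(3) = 5.
  α_5 = 1: Horner steps 3 → 4 → 0, so m(1) = 0.
Codeword c = [3, 6, 5, 5, 0] ∈ F_7^5.
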